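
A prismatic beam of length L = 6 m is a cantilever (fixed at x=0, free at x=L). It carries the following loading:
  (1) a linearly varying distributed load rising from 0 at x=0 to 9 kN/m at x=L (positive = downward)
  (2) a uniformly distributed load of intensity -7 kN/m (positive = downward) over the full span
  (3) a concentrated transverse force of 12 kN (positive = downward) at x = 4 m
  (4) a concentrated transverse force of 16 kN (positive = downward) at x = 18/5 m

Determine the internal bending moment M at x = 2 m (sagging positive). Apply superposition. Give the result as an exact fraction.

M(2) = -248/5 kN·m

Load 1 — triangular load w₀=9 kN/m (0→w₀ over full span):
  M_1 = w₀Lx/2 - w₀L²/3 - w₀x³/(6L) = 9·6·2/2 - 9·6²/3 - 9·2³/(6·6) = -56 kN·m
Load 2 — uniform load w=-7 kN/m over full span:
  M_2 = -w(L-x)²/2 = -(-7)·(6-2)²/2 = 56 kN·m
Load 3 — point force P=12 kN at a=4 m (b=L-a=2):
  M_3 = -P(a-x)  [x≤a] = -12·(4-2) = -24 kN·m
Load 4 — point force P=16 kN at a=18/5 m (b=L-a=12/5):
  M_4 = -P(a-x)  [x≤a] = -16·((18/5)-2) = -128/5 kN·m
Superposition: M = Σ M_i = -248/5 kN·m ≈ -49.600000 kN·m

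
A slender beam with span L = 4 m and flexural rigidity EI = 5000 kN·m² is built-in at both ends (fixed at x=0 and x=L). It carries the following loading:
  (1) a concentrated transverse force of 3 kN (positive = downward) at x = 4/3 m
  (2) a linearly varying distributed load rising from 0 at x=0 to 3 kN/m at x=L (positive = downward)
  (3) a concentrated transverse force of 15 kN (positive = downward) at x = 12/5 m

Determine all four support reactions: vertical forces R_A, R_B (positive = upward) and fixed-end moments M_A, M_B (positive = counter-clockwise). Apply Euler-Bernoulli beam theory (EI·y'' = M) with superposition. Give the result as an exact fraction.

R_A = 2093/225 kN, M_A = 2056/225 kN·m, R_B = 3307/225 kN, M_B = -2684/225 kN·m

Load 1 — point force P=3 kN at a=4/3 m (b=L-a=8/3):
  R_A = Pb²(3a+b)/L³ = 3·(8/3)²·(3·(4/3)+(8/3))/4³ = 20/9 kN
  M_A = Pab²/L² = 3·(4/3)·(8/3)²/4² = 16/9 kN·m
  R_B = Pa²(a+3b)/L³ = 3·(4/3)²·((4/3)+3·(8/3))/4³ = 7/9 kN
  M_B = -Pa²b/L² = -3·(4/3)²·(8/3)/4² = -8/9 kN·m
Load 2 — triangular load w₀=3 kN/m (0→w₀ over full span):
  R_A = 3w₀L/20 = 3·3·4/20 = 9/5 kN
  M_A = w₀L²/30 = 3·4²/30 = 8/5 kN·m
  R_B = 7w₀L/20 = 7·3·4/20 = 21/5 kN
  M_B = -w₀L²/20 = -3·4²/20 = -12/5 kN·m
Load 3 — point force P=15 kN at a=12/5 m (b=L-a=8/5):
  R_A = Pb²(3a+b)/L³ = 15·(8/5)²·(3·(12/5)+(8/5))/4³ = 132/25 kN
  M_A = Pab²/L² = 15·(12/5)·(8/5)²/4² = 144/25 kN·m
  R_B = Pa²(a+3b)/L³ = 15·(12/5)²·((12/5)+3·(8/5))/4³ = 243/25 kN
  M_B = -Pa²b/L² = -15·(12/5)²·(8/5)/4² = -216/25 kN·m
Superposition: R_A = 2093/225 kN, M_A = 2056/225 kN·m, R_B = 3307/225 kN, M_B = -2684/225 kN·m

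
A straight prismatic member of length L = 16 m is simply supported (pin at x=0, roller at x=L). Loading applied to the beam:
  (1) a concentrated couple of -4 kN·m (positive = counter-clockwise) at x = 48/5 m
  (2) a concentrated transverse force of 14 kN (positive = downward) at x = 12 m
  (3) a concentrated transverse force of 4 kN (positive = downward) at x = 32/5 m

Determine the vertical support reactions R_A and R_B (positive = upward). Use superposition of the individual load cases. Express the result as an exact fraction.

R_A = 113/20 kN, R_B = 247/20 kN

Load 1 — applied couple M₀=-4 kN·m at a=48/5 m (b=L-a=32/5):
  R_A = M₀/L = (-4)/16 = -1/4 kN
  R_B = -M₀/L = -(-4)/16 = 1/4 kN
Load 2 — point force P=14 kN at a=12 m (b=L-a=4):
  R_A = Pb/L = 14·4/16 = 7/2 kN
  R_B = Pa/L = 14·12/16 = 21/2 kN
Load 3 — point force P=4 kN at a=32/5 m (b=L-a=48/5):
  R_A = Pb/L = 4·(48/5)/16 = 12/5 kN
  R_B = Pa/L = 4·(32/5)/16 = 8/5 kN
Superposition: R_A = 113/20 kN, R_B = 247/20 kN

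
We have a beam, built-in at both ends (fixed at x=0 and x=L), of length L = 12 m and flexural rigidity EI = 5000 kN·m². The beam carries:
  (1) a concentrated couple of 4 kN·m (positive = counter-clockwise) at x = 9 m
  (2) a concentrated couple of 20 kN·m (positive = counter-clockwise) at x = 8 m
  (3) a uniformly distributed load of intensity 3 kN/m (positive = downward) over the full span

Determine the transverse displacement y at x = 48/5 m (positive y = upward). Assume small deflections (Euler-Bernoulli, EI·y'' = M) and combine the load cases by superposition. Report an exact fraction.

Load 1 — applied couple M₀=4 kN·m at a=9 m (b=L-a=3):
  y_1 = (R_Ax³/6 - M_Ax²/2 - M₀(x-a)²/2)/EI  [x>a] with R_A=3/8, M_A=5/4 = ((3/8)·(48/5)³/6 - (5/4)·(48/5)²/2 - 4·((48/5)-9)²/2)/5000 = -189/312500 m
Load 2 — applied couple M₀=20 kN·m at a=8 m (b=L-a=4):
  y_2 = (R_Ax³/6 - M_Ax²/2 - M₀(x-a)²/2)/EI  [x>a] with R_A=20/9, M_A=20/3 = ((20/9)·(48/5)³/6 - (20/3)·(48/5)²/2 - 20·((48/5)-8)²/2)/5000 = -16/15625 m
Load 3 — uniform load w=3 kN/m over full span:
  y_3 = -wx²(L-x)²/(24EI) = -3·(48/5)²·(12-(48/5))²/(24·5000) = -5184/390625 m
Superposition: y = Σ y_i = -23281/1562500 m ≈ -0.014900 m

y(48/5) = -23281/1562500 m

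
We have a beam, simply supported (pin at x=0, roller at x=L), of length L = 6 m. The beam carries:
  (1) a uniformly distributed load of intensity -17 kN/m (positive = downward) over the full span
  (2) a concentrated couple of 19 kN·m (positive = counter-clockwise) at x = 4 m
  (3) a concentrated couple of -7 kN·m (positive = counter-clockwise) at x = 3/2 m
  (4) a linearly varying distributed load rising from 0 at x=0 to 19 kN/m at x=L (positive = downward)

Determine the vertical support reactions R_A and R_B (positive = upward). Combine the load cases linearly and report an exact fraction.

Load 1 — uniform load w=-17 kN/m over full span:
  R_A = wL/2 = (-17)·6/2 = -51 kN
  R_B = wL/2 = (-17)·6/2 = -51 kN
Load 2 — applied couple M₀=19 kN·m at a=4 m (b=L-a=2):
  R_A = M₀/L = 19/6 kN
  R_B = -M₀/L = -19/6 kN
Load 3 — applied couple M₀=-7 kN·m at a=3/2 m (b=L-a=9/2):
  R_A = M₀/L = (-7)/6 = -7/6 kN
  R_B = -M₀/L = -(-7)/6 = 7/6 kN
Load 4 — triangular load w₀=19 kN/m (0→w₀ over full span):
  R_A = w₀L/6 = 19·6/6 = 19 kN
  R_B = w₀L/3 = 19·6/3 = 38 kN
Superposition: R_A = -30 kN, R_B = -15 kN

R_A = -30 kN, R_B = -15 kN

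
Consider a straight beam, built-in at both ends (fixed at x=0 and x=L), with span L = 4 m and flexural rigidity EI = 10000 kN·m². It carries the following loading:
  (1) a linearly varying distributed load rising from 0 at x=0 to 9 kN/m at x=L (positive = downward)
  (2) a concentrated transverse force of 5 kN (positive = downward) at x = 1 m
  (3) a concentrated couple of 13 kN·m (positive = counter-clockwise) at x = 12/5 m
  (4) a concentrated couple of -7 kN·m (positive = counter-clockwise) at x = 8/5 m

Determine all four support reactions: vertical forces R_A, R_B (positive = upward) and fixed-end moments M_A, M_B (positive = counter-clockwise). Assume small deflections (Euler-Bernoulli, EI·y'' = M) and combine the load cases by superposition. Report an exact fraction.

R_A = 9423/800 kN, M_A = 4373/400 kN·m, R_B = 8977/800 kN, M_B = -3527/400 kN·m

Load 1 — triangular load w₀=9 kN/m (0→w₀ over full span):
  R_A = 3w₀L/20 = 3·9·4/20 = 27/5 kN
  M_A = w₀L²/30 = 9·4²/30 = 24/5 kN·m
  R_B = 7w₀L/20 = 7·9·4/20 = 63/5 kN
  M_B = -w₀L²/20 = -9·4²/20 = -36/5 kN·m
Load 2 — point force P=5 kN at a=1 m (b=L-a=3):
  R_A = Pb²(3a+b)/L³ = 5·3²·(3·1+3)/4³ = 135/32 kN
  M_A = Pab²/L² = 5·1·3²/4² = 45/16 kN·m
  R_B = Pa²(a+3b)/L³ = 5·1²·(1+3·3)/4³ = 25/32 kN
  M_B = -Pa²b/L² = -5·1²·3/4² = -15/16 kN·m
Load 3 — applied couple M₀=13 kN·m at a=12/5 m (b=L-a=8/5):
  R_A = 6M₀ab/L³ = 6·13·(12/5)·(8/5)/4³ = 117/25 kN
  M_A = M₀b(2a-b)/L² = 13·(8/5)·(2·(12/5)-(8/5))/4² = 104/25 kN·m
  R_B = -6M₀ab/L³ = -6·13·(12/5)·(8/5)/4³ = -117/25 kN
  M_B = M₀a(2b-a)/L² = 13·(12/5)·(2·(8/5)-(12/5))/4² = 39/25 kN·m
Load 4 — applied couple M₀=-7 kN·m at a=8/5 m (b=L-a=12/5):
  R_A = 6M₀ab/L³ = 6·(-7)·(8/5)·(12/5)/4³ = -63/25 kN
  M_A = M₀b(2a-b)/L² = (-7)·(12/5)·(2·(8/5)-(12/5))/4² = -21/25 kN·m
  R_B = -6M₀ab/L³ = -6·(-7)·(8/5)·(12/5)/4³ = 63/25 kN
  M_B = M₀a(2b-a)/L² = (-7)·(8/5)·(2·(12/5)-(8/5))/4² = -56/25 kN·m
Superposition: R_A = 9423/800 kN, M_A = 4373/400 kN·m, R_B = 8977/800 kN, M_B = -3527/400 kN·m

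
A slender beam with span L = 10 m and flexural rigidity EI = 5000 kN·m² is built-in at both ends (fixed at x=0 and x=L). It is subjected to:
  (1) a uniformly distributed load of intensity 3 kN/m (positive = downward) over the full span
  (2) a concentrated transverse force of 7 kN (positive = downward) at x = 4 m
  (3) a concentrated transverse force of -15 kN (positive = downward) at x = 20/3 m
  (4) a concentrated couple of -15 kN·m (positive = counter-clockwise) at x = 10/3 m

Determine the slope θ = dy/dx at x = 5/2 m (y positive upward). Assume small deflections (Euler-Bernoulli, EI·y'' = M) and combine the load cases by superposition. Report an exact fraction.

θ(5/2) = -2007/400000 rad

Load 1 — uniform load w=3 kN/m over full span:
  θ_1 = -wx(L-x)(L-2x)/(12EI) = -3·(5/2)·(10-(5/2))·(10-2·(5/2))/(12·5000) = -3/640 rad
Load 2 — point force P=7 kN at a=4 m (b=L-a=6):
  θ_2 = -Pb²x(2aL-(3a+b)x)/(2L³EI)  [x≤a] = -7·6²·(5/2)·(2·4·10-(3·4+6)·(5/2))/(2·10³·5000) = -441/200000 rad
Load 3 — point force P=-15 kN at a=20/3 m (b=L-a=10/3):
  θ_3 = -Pb²x(2aL-(3a+b)x)/(2L³EI)  [x≤a] = -(-15)·(10/3)²·(5/2)·(2·(20/3)·10-(3·(20/3)+(10/3))·(5/2))/(2·10³·5000) = 1/320 rad
Load 4 — applied couple M₀=-15 kN·m at a=10/3 m (b=L-a=20/3):
  θ_4 = (R_Ax²/2 - M_Ax)/EI  [x≤a] with R_A=-2, M_A=0 = ((-2)·(5/2)²/2 - 0·(5/2))/5000 = -1/800 rad
Superposition: θ = Σ θ_i = -2007/400000 rad ≈ -0.005018 rad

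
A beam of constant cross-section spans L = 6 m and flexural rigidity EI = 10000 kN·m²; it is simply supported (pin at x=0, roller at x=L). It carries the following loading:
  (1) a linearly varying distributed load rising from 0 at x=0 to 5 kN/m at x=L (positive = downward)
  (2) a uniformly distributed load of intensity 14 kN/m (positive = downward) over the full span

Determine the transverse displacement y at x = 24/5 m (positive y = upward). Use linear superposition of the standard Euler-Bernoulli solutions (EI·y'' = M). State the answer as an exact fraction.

Load 1 — triangular load w₀=5 kN/m (0→w₀ over full span):
  y_1 = -w₀x(7L⁴-10L²x²+3x⁴)/(360LEI) = -5·(24/5)·(7·6⁴-10·6²·(24/5)²+3·(24/5)⁴)/(360·6·10000) = -10287/3906250 m
Load 2 — uniform load w=14 kN/m over full span:
  y_2 = -wx(L³-2Lx²+x³)/(24EI) = -14·(24/5)·(6³-2·6·(24/5)²+(24/5)³)/(24·10000) = -5481/390625 m
Superposition: y = Σ y_i = -65097/3906250 m ≈ -0.016665 m

y(24/5) = -65097/3906250 m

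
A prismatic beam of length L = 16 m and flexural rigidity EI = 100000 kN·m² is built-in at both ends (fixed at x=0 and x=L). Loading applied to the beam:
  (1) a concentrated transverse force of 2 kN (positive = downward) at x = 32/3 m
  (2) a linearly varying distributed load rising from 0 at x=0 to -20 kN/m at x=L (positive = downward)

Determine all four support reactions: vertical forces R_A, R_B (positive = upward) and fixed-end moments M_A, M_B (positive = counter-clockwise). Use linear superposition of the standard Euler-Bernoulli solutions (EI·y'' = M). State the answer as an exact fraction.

Load 1 — point force P=2 kN at a=32/3 m (b=L-a=16/3):
  R_A = Pb²(3a+b)/L³ = 2·(16/3)²·(3·(32/3)+(16/3))/16³ = 14/27 kN
  M_A = Pab²/L² = 2·(32/3)·(16/3)²/16² = 64/27 kN·m
  R_B = Pa²(a+3b)/L³ = 2·(32/3)²·((32/3)+3·(16/3))/16³ = 40/27 kN
  M_B = -Pa²b/L² = -2·(32/3)²·(16/3)/16² = -128/27 kN·m
Load 2 — triangular load w₀=-20 kN/m (0→w₀ over full span):
  R_A = 3w₀L/20 = 3·(-20)·16/20 = -48 kN
  M_A = w₀L²/30 = (-20)·16²/30 = -512/3 kN·m
  R_B = 7w₀L/20 = 7·(-20)·16/20 = -112 kN
  M_B = -w₀L²/20 = -(-20)·16²/20 = 256 kN·m
Superposition: R_A = -1282/27 kN, M_A = -4544/27 kN·m, R_B = -2984/27 kN, M_B = 6784/27 kN·m

R_A = -1282/27 kN, M_A = -4544/27 kN·m, R_B = -2984/27 kN, M_B = 6784/27 kN·m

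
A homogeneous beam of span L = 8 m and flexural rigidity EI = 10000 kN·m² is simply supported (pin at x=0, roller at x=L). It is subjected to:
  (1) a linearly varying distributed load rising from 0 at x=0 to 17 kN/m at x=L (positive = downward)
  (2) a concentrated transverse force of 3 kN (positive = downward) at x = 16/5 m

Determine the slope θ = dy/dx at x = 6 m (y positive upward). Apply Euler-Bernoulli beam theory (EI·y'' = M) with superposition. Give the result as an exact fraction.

Load 1 — triangular load w₀=17 kN/m (0→w₀ over full span):
  θ_1 = -w₀(7L⁴-30L²x²+15x⁴)/(360LEI) = -17·(7·8⁴-30·8²·6²+15·6⁴)/(360·8·10000) = 22321/1800000 rad
Load 2 — point force P=3 kN at a=16/5 m (b=L-a=24/5):
  θ_2 = -Pa(2L²-6Lx+3x²+a²)/(6LEI)  [x>a] = -3·(16/5)·(2·8²-6·8·6+3·6²+(16/5)²)/(6·8·10000) = 261/312500 rad
Superposition: θ = Σ θ_i = 595609/45000000 rad ≈ 0.013236 rad

θ(6) = 595609/45000000 rad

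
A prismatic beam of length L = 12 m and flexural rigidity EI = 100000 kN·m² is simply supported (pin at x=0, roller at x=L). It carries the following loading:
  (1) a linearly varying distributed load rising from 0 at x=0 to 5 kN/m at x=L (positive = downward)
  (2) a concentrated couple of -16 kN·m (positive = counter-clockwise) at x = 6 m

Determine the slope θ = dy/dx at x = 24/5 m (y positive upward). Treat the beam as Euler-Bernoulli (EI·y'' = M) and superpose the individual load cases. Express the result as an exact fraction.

Load 1 — triangular load w₀=5 kN/m (0→w₀ over full span):
  θ_1 = -w₀(7L⁴-30L²x²+15x⁴)/(360LEI) = -5·(7·12⁴-30·12²·(24/5)²+15·(24/5)⁴)/(360·12·100000) = -969/1562500 rad
Load 2 — applied couple M₀=-16 kN·m at a=6 m (b=L-a=6):
  θ_2 = (M₀x²/(2L)+C₁)/EI  [x≤a] with C₁=M₀(3b²-L²)/(6L)=8 = ((-16)·(24/5)²/(2·12)+8)/100000 = -23/312500 rad
Superposition: θ = Σ θ_i = -271/390625 rad ≈ -0.000694 rad

θ(24/5) = -271/390625 rad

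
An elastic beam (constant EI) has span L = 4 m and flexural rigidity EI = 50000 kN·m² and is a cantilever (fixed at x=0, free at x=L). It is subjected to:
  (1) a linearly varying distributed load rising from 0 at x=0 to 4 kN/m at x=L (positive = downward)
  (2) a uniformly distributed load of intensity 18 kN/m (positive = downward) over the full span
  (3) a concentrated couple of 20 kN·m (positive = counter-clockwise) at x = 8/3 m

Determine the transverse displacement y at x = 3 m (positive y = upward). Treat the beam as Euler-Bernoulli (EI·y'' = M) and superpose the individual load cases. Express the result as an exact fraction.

y(3) = -128839/18000000 m

Load 1 — triangular load w₀=4 kN/m (0→w₀ over full span):
  y_1 = (w₀Lx³/12-w₀L²x²/6-w₀x⁵/(120L))/EI = (4·4·3³/12-4·4²·3²/6-4·3⁵/(120·4))/50000 = -2481/2000000 m
Load 2 — uniform load w=18 kN/m over full span:
  y_2 = -wx²(x²-4Lx+6L²)/(24EI) = -18·3²·(3²-4·4·3+6·4²)/(24·50000) = -1539/200000 m
Load 3 — applied couple M₀=20 kN·m at a=8/3 m (b=L-a=4/3):
  y_3 = M₀a(2x-a)/(2EI)  [x>a] = 20·(8/3)·(2·3-(8/3))/(2·50000) = 2/1125 m
Superposition: y = Σ y_i = -128839/18000000 m ≈ -0.007158 m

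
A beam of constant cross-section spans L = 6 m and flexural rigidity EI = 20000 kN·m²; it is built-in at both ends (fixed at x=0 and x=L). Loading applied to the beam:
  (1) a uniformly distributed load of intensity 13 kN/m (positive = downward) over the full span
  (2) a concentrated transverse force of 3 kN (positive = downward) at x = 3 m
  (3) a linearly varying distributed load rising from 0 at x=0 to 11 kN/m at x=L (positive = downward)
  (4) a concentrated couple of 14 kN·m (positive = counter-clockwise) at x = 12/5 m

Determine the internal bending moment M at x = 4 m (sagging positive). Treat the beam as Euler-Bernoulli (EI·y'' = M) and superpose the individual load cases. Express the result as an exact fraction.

M(4) = 16519/900 kN·m

Load 1 — uniform load w=13 kN/m over full span:
  M_1 = wLx/2 - wL²/12 - wx²/2 = 13·6·4/2 - 13·6²/12 - 13·4²/2 = 13 kN·m
Load 2 — point force P=3 kN at a=3 m (b=L-a=3):
  M_2 = Pa²(a+3b)(L-x)/L³ - Pa²b/L²  [x>a] = 3·3²·(3+3·3)·(6-4)/6³ - 3·3²·3/6² = 3/4 kN·m
Load 3 — triangular load w₀=11 kN/m (0→w₀ over full span):
  M_3 = 3w₀Lx/20 - w₀L²/30 - w₀x³/(6L) = 3·11·6·4/20 - 11·6²/30 - 11·4³/(6·6) = 308/45 kN·m
Load 4 — applied couple M₀=14 kN·m at a=12/5 m (b=L-a=18/5):
  M_4 = R_Ax - M_A - M₀  [x>a] with R_A=84/25, M_A=42/25 = (84/25)·4 - (42/25) - 14 = -56/25 kN·m
Superposition: M = Σ M_i = 16519/900 kN·m ≈ 18.354444 kN·m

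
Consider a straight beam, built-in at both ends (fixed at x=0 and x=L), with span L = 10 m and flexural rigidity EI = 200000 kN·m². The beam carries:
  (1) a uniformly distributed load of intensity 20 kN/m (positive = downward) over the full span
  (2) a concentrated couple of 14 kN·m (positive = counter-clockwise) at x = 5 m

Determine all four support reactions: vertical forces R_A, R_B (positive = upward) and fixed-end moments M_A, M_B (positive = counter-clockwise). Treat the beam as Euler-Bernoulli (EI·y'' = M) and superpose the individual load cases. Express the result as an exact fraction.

R_A = 1021/10 kN, M_A = 1021/6 kN·m, R_B = 979/10 kN, M_B = -979/6 kN·m

Load 1 — uniform load w=20 kN/m over full span:
  R_A = wL/2 = 20·10/2 = 100 kN
  M_A = wL²/12 = 20·10²/12 = 500/3 kN·m
  R_B = wL/2 = 20·10/2 = 100 kN
  M_B = -wL²/12 = -20·10²/12 = -500/3 kN·m
Load 2 — applied couple M₀=14 kN·m at a=5 m (b=L-a=5):
  R_A = 6M₀ab/L³ = 6·14·5·5/10³ = 21/10 kN
  M_A = M₀b(2a-b)/L² = 14·5·(2·5-5)/10² = 7/2 kN·m
  R_B = -6M₀ab/L³ = -6·14·5·5/10³ = -21/10 kN
  M_B = M₀a(2b-a)/L² = 14·5·(2·5-5)/10² = 7/2 kN·m
Superposition: R_A = 1021/10 kN, M_A = 1021/6 kN·m, R_B = 979/10 kN, M_B = -979/6 kN·m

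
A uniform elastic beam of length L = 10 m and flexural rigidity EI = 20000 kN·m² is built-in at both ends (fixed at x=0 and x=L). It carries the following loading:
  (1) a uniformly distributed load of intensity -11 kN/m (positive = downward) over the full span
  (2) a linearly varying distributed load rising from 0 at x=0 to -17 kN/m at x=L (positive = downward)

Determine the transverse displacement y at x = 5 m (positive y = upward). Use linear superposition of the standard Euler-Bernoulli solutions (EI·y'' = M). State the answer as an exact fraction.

Load 1 — uniform load w=-11 kN/m over full span:
  y_1 = -wx²(L-x)²/(24EI) = -(-11)·5²·(10-5)²/(24·20000) = 11/768 m
Load 2 — triangular load w₀=-17 kN/m (0→w₀ over full span):
  y_2 = -w₀x²(L-x)²(x+2L)/(120LEI) = -(-17)·5²·(10-5)²·(5+2·10)/(120·10·20000) = 17/1536 m
Superposition: y = Σ y_i = 13/512 m ≈ 0.025391 m

y(5) = 13/512 m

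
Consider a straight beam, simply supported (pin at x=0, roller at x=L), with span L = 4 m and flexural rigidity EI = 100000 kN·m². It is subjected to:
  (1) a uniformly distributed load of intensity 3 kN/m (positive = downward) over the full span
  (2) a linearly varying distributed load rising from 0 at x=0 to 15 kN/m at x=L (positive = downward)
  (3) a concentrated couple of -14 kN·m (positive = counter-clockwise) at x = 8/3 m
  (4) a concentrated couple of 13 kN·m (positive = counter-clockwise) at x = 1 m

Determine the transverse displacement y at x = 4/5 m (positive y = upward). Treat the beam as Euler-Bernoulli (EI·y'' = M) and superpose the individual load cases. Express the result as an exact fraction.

y(4/5) = -579731/5625000000 m

Load 1 — uniform load w=3 kN/m over full span:
  y_1 = -wx(L³-2Lx²+x³)/(24EI) = -3·(4/5)·(4³-2·4·(4/5)²+(4/5)³)/(24·100000) = -116/1953125 m
Load 2 — triangular load w₀=15 kN/m (0→w₀ over full span):
  y_2 = -w₀x(7L⁴-10L²x²+3x⁴)/(360LEI) = -15·(4/5)·(7·4⁴-10·4²·(4/5)²+3·(4/5)⁴)/(360·4·100000) = -1376/9765625 m
Load 3 — applied couple M₀=-14 kN·m at a=8/3 m (b=L-a=4/3):
  y_3 = (M₀x³/(6L)+C₁x)/EI  [x≤a] with C₁=M₀(3b²-L²)/(6L)=56/9 = ((-14)·(4/5)³/(6·4)+(56/9)·(4/5))/100000 = 329/7031250 m
Load 4 — applied couple M₀=13 kN·m at a=1 m (b=L-a=3):
  y_4 = (M₀x³/(6L)+C₁x)/EI  [x≤a] with C₁=M₀(3b²-L²)/(6L)=143/24 = (13·(4/5)³/(6·4)+(143/24)·(4/5))/100000 = 1261/25000000 m
Superposition: y = Σ y_i = -579731/5625000000 m ≈ -0.000103 m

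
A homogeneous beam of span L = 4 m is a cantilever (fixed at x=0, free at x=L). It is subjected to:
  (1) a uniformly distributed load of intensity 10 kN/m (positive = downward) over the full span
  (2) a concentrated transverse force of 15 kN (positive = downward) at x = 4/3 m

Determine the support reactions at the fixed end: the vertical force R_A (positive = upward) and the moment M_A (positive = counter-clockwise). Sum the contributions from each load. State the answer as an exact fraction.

Load 1 — uniform load w=10 kN/m over full span:
  R_A = wL = 10·4 = 40 kN
  M_A = wL²/2 = 10·4²/2 = 80 kN·m
Load 2 — point force P=15 kN at a=4/3 m (b=L-a=8/3):
  R_A = P = 15 kN
  M_A = Pa = 15·(4/3) = 20 kN·m
Superposition: R_A = 55 kN, M_A = 100 kN·m

R_A = 55 kN, M_A = 100 kN·m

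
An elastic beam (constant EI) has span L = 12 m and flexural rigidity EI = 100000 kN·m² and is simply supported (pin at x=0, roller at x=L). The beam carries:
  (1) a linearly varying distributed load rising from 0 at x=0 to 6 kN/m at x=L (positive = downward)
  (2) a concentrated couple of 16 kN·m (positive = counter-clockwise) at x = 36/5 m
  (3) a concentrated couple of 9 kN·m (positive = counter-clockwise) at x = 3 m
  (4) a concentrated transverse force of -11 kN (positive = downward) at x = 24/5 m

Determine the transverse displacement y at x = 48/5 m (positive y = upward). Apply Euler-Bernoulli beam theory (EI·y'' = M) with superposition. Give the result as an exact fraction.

y(48/5) = -8709957/3125000000 m

Load 1 — triangular load w₀=6 kN/m (0→w₀ over full span):
  y_1 = -w₀x(7L⁴-10L²x²+3x⁴)/(360LEI) = -6·(48/5)·(7·12⁴-10·12²·(48/5)²+3·(48/5)⁴)/(360·12·100000) = -246888/48828125 m
Load 2 — applied couple M₀=16 kN·m at a=36/5 m (b=L-a=24/5):
  y_2 = (M₀x³/(6L)-M₀(x-a)²/2+C₁x)/EI  [x>a] with C₁=M₀(3b²-L²)/(6L)=-416/25 = (16·(48/5)³/(6·12)-16·((48/5)-(36/5))²/2+(-416/25)·(48/5))/100000 = -36/390625 m
Load 3 — applied couple M₀=9 kN·m at a=3 m (b=L-a=9):
  y_3 = (M₀x³/(6L)-M₀(x-a)²/2+C₁x)/EI  [x>a] with C₁=M₀(3b²-L²)/(6L)=99/8 = (9·(48/5)³/(6·12)-9·((48/5)-3)²/2+(99/8)·(48/5))/100000 = 8343/25000000 m
Load 4 — point force P=-11 kN at a=24/5 m (b=L-a=36/5):
  y_4 = -Pa(L-x)(2Lx-a²-x²)/(6LEI)  [x>a] = -(-11)·(24/5)·(12-(48/5))·(2·12·(48/5)-(24/5)²-(48/5)²)/(6·12·100000) = 792/390625 m
Superposition: y = Σ y_i = -8709957/3125000000 m ≈ -0.002787 m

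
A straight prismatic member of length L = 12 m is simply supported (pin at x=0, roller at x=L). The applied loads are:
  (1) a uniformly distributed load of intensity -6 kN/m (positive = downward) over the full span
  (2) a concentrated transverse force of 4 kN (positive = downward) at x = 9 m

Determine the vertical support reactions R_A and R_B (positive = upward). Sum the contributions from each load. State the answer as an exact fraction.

R_A = -35 kN, R_B = -33 kN

Load 1 — uniform load w=-6 kN/m over full span:
  R_A = wL/2 = (-6)·12/2 = -36 kN
  R_B = wL/2 = (-6)·12/2 = -36 kN
Load 2 — point force P=4 kN at a=9 m (b=L-a=3):
  R_A = Pb/L = 4·3/12 = 1 kN
  R_B = Pa/L = 4·9/12 = 3 kN
Superposition: R_A = -35 kN, R_B = -33 kN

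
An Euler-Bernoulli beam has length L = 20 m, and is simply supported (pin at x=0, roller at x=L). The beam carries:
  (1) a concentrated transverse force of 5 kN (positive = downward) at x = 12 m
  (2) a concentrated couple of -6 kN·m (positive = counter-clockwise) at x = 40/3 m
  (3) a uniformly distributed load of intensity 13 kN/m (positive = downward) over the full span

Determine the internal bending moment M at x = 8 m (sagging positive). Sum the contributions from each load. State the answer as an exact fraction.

Load 1 — point force P=5 kN at a=12 m (b=L-a=8):
  M_1 = Pbx/L  [x≤a] = 5·8·8/20 = 16 kN·m
Load 2 — applied couple M₀=-6 kN·m at a=40/3 m (b=L-a=20/3):
  M_2 = M₀x/L  [x≤a] = (-6)·8/20 = -12/5 kN·m
Load 3 — uniform load w=13 kN/m over full span:
  M_3 = wx(L-x)/2 = 13·8·(20-8)/2 = 624 kN·m
Superposition: M = Σ M_i = 3188/5 kN·m ≈ 637.600000 kN·m

M(8) = 3188/5 kN·m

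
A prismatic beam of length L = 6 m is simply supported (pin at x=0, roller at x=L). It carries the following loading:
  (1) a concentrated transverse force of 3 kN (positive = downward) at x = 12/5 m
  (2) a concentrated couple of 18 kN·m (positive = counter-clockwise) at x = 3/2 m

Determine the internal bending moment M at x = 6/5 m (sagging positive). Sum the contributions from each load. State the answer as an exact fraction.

M(6/5) = 144/25 kN·m

Load 1 — point force P=3 kN at a=12/5 m (b=L-a=18/5):
  M_1 = Pbx/L  [x≤a] = 3·(18/5)·(6/5)/6 = 54/25 kN·m
Load 2 — applied couple M₀=18 kN·m at a=3/2 m (b=L-a=9/2):
  M_2 = M₀x/L  [x≤a] = 18·(6/5)/6 = 18/5 kN·m
Superposition: M = Σ M_i = 144/25 kN·m ≈ 5.760000 kN·m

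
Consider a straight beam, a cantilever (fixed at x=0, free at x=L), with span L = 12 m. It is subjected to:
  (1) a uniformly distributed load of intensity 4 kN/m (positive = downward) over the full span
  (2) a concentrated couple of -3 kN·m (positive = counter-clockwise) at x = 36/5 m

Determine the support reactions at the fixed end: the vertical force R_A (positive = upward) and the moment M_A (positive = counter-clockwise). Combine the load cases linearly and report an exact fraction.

Load 1 — uniform load w=4 kN/m over full span:
  R_A = wL = 4·12 = 48 kN
  M_A = wL²/2 = 4·12²/2 = 288 kN·m
Load 2 — applied couple M₀=-3 kN·m at a=36/5 m (b=L-a=24/5):
  R_A = 0 kN
  M_A = -M₀ = -(-3) = 3 kN·m
Superposition: R_A = 48 kN, M_A = 291 kN·m

R_A = 48 kN, M_A = 291 kN·m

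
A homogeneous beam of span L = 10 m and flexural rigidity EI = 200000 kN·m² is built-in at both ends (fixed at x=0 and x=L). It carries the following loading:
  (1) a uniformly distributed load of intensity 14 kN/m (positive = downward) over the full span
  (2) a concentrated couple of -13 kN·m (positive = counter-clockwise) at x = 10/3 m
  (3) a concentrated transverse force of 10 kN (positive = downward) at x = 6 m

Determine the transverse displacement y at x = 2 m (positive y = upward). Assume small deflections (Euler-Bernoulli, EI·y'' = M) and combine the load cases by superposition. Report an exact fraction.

Load 1 — uniform load w=14 kN/m over full span:
  y_1 = -wx²(L-x)²/(24EI) = -14·2²·(10-2)²/(24·200000) = -7/9375 m
Load 2 — applied couple M₀=-13 kN·m at a=10/3 m (b=L-a=20/3):
  y_2 = (R_Ax³/6 - M_Ax²/2)/EI  [x≤a] with R_A=-26/15, M_A=0 = ((-26/15)·2³/6 - 0·2²/2)/200000 = -13/1125000 m
Load 3 — point force P=10 kN at a=6 m (b=L-a=4):
  y_3 = -Pb²x²(3aL-(3a+b)x)/(6L³EI)  [x≤a] = -10·4²·2²·(3·6·10-(3·6+4)·2)/(6·10³·200000) = -17/234375 m
Superposition: y = Σ y_i = -4673/5625000 m ≈ -0.000831 m

y(2) = -4673/5625000 m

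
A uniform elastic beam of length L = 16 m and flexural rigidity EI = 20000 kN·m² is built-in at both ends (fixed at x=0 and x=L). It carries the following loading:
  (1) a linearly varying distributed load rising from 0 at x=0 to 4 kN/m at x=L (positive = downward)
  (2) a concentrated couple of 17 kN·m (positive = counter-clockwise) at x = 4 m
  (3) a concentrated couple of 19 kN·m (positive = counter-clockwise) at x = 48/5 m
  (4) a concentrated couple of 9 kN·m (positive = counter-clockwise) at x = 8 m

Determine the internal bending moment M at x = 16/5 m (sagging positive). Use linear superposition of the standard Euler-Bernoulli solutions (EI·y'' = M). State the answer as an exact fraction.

M(16/5) = 2491/1200 kN·m

Load 1 — triangular load w₀=4 kN/m (0→w₀ over full span):
  M_1 = 3w₀Lx/20 - w₀L²/30 - w₀x³/(6L) = 3·4·16·(16/5)/20 - 4·16²/30 - 4·(16/5)³/(6·16) = -1792/375 kN·m
Load 2 — applied couple M₀=17 kN·m at a=4 m (b=L-a=12):
  M_2 = R_Ax - M_A  [x≤a] with R_A=153/128, M_A=-51/16 = (153/128)·(16/5) - (-51/16) = 561/80 kN·m
Load 3 — applied couple M₀=19 kN·m at a=48/5 m (b=L-a=32/5):
  M_3 = R_Ax - M_A  [x≤a] with R_A=171/100, M_A=152/25 = (171/100)·(16/5) - (152/25) = -76/125 kN·m
Load 4 — applied couple M₀=9 kN·m at a=8 m (b=L-a=8):
  M_4 = R_Ax - M_A  [x≤a] with R_A=27/32, M_A=9/4 = (27/32)·(16/5) - (9/4) = 9/20 kN·m
Superposition: M = Σ M_i = 2491/1200 kN·m ≈ 2.075833 kN·m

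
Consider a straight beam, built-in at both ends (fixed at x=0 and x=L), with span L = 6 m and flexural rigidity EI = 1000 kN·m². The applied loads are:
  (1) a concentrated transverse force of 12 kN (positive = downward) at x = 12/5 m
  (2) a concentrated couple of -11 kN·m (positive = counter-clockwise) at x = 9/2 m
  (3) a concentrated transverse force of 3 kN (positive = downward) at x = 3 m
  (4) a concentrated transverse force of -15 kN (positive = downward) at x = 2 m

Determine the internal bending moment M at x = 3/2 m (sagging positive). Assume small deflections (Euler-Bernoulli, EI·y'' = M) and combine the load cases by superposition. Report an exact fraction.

Load 1 — point force P=12 kN at a=12/5 m (b=L-a=18/5):
  M_1 = Pb²(3a+b)x/L³ - Pab²/L²  [x≤a] = 12·(18/5)²·(3·(12/5)+(18/5))·(3/2)/6³ - 12·(12/5)·(18/5)²/6² = 162/125 kN·m
Load 2 — applied couple M₀=-11 kN·m at a=9/2 m (b=L-a=3/2):
  M_2 = R_Ax - M_A  [x≤a] with R_A=-33/16, M_A=-55/16 = (-33/16)·(3/2) - (-55/16) = 11/32 kN·m
Load 3 — point force P=3 kN at a=3 m (b=L-a=3):
  M_3 = Pb²(3a+b)x/L³ - Pab²/L²  [x≤a] = 3·3²·(3·3+3)·(3/2)/6³ - 3·3·3²/6² = 0 kN·m
Load 4 — point force P=-15 kN at a=2 m (b=L-a=4):
  M_4 = Pb²(3a+b)x/L³ - Pab²/L²  [x≤a] = (-15)·4²·(3·2+4)·(3/2)/6³ - (-15)·2·4²/6² = -10/3 kN·m
Superposition: M = Σ M_i = -20323/12000 kN·m ≈ -1.693583 kN·m

M(3/2) = -20323/12000 kN·m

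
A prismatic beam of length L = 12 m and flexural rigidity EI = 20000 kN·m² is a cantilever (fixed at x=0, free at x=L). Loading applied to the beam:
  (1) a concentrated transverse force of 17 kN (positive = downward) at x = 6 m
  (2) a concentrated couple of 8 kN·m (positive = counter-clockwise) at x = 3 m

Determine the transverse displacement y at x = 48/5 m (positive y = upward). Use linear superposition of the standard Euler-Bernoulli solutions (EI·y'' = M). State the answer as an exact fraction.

y(48/5) = -333/3125 m

Load 1 — point force P=17 kN at a=6 m (b=L-a=6):
  y_1 = -Pa²(3x-a)/(6EI)  [x>a] = -17·6²·(3·(48/5)-6)/(6·20000) = -2907/25000 m
Load 2 — applied couple M₀=8 kN·m at a=3 m (b=L-a=9):
  y_2 = M₀a(2x-a)/(2EI)  [x>a] = 8·3·(2·(48/5)-3)/(2·20000) = 243/25000 m
Superposition: y = Σ y_i = -333/3125 m ≈ -0.106560 m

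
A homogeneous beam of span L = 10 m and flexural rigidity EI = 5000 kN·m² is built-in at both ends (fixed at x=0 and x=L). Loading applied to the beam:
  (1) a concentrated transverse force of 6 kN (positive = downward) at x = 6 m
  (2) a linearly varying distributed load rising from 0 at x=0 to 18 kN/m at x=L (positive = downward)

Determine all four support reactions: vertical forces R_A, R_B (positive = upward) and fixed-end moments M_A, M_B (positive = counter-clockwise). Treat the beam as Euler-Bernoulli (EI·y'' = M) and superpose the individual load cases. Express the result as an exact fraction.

Load 1 — point force P=6 kN at a=6 m (b=L-a=4):
  R_A = Pb²(3a+b)/L³ = 6·4²·(3·6+4)/10³ = 264/125 kN
  M_A = Pab²/L² = 6·6·4²/10² = 144/25 kN·m
  R_B = Pa²(a+3b)/L³ = 6·6²·(6+3·4)/10³ = 486/125 kN
  M_B = -Pa²b/L² = -6·6²·4/10² = -216/25 kN·m
Load 2 — triangular load w₀=18 kN/m (0→w₀ over full span):
  R_A = 3w₀L/20 = 3·18·10/20 = 27 kN
  M_A = w₀L²/30 = 18·10²/30 = 60 kN·m
  R_B = 7w₀L/20 = 7·18·10/20 = 63 kN
  M_B = -w₀L²/20 = -18·10²/20 = -90 kN·m
Superposition: R_A = 3639/125 kN, M_A = 1644/25 kN·m, R_B = 8361/125 kN, M_B = -2466/25 kN·m

R_A = 3639/125 kN, M_A = 1644/25 kN·m, R_B = 8361/125 kN, M_B = -2466/25 kN·m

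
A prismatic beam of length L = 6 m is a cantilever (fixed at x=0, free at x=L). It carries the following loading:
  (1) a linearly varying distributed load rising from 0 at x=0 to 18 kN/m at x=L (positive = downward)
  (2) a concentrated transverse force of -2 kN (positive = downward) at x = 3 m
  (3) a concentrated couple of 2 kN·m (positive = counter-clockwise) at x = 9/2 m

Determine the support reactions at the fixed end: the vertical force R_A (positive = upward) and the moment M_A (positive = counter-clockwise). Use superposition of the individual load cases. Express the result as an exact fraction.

Load 1 — triangular load w₀=18 kN/m (0→w₀ over full span):
  R_A = w₀L/2 = 18·6/2 = 54 kN
  M_A = w₀L²/3 = 18·6²/3 = 216 kN·m
Load 2 — point force P=-2 kN at a=3 m (b=L-a=3):
  R_A = P = (-2) = -2 kN
  M_A = Pa = (-2)·3 = -6 kN·m
Load 3 — applied couple M₀=2 kN·m at a=9/2 m (b=L-a=3/2):
  R_A = 0 kN
  M_A = -M₀ = -2 kN·m
Superposition: R_A = 52 kN, M_A = 208 kN·m

R_A = 52 kN, M_A = 208 kN·m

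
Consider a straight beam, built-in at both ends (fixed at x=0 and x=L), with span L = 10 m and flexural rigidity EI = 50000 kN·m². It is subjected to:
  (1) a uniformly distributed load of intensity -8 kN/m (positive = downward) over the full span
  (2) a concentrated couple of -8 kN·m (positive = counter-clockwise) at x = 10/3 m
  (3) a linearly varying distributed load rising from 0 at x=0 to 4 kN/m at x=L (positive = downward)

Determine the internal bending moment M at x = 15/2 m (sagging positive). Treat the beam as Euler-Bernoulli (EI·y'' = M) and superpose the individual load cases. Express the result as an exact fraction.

M(15/2) = -115/24 kN·m

Load 1 — uniform load w=-8 kN/m over full span:
  M_1 = wLx/2 - wL²/12 - wx²/2 = (-8)·10·(15/2)/2 - (-8)·10²/12 - (-8)·(15/2)²/2 = -25/3 kN·m
Load 2 — applied couple M₀=-8 kN·m at a=10/3 m (b=L-a=20/3):
  M_2 = R_Ax - M_A - M₀  [x>a] with R_A=-16/15, M_A=0 = (-16/15)·(15/2) - 0 - (-8) = 0 kN·m
Load 3 — triangular load w₀=4 kN/m (0→w₀ over full span):
  M_3 = 3w₀Lx/20 - w₀L²/30 - w₀x³/(6L) = 3·4·10·(15/2)/20 - 4·10²/30 - 4·(15/2)³/(6·10) = 85/24 kN·m
Superposition: M = Σ M_i = -115/24 kN·m ≈ -4.791667 kN·m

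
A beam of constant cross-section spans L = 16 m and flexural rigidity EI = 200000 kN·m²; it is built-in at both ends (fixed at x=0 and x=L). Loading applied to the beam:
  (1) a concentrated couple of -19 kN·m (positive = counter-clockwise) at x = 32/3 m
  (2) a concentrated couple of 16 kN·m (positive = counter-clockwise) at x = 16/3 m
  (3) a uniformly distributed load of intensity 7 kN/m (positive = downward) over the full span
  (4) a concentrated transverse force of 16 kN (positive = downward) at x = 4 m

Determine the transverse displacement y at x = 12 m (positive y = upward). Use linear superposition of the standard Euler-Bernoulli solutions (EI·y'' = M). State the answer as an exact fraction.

y(12) = -87/25000 m

Load 1 — applied couple M₀=-19 kN·m at a=32/3 m (b=L-a=16/3):
  y_1 = (R_Ax³/6 - M_Ax²/2 - M₀(x-a)²/2)/EI  [x>a] with R_A=-19/12, M_A=-19/3 = ((-19/12)·12³/6 - (-19/3)·12²/2 - (-19)·(12-(32/3))²/2)/200000 = 19/225000 m
Load 2 — applied couple M₀=16 kN·m at a=16/3 m (b=L-a=32/3):
  y_2 = (R_Ax³/6 - M_Ax²/2 - M₀(x-a)²/2)/EI  [x>a] with R_A=4/3, M_A=0 = ((4/3)·12³/6 - 0·12²/2 - 16·(12-(16/3))²/2)/200000 = 4/28125 m
Load 3 — uniform load w=7 kN/m over full span:
  y_3 = -wx²(L-x)²/(24EI) = -7·12²·(16-12)²/(24·200000) = -21/6250 m
Load 4 — point force P=16 kN at a=4 m (b=L-a=12):
  y_4 = -Pa²(L-x)²(3bL-(3b+a)(L-x))/(6L³EI)  [x>a] = -16·4²·(16-12)²·(3·12·16-(3·12+4)·(16-12))/(6·16³·200000) = -13/37500 m
Superposition: y = Σ y_i = -87/25000 m ≈ -0.003480 m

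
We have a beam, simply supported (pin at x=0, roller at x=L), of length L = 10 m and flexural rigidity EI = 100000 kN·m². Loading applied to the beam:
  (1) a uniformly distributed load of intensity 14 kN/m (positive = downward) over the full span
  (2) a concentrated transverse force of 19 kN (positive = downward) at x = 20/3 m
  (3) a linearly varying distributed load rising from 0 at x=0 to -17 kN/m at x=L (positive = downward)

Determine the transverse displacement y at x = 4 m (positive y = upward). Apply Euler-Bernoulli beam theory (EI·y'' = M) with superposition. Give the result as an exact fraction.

Load 1 — uniform load w=14 kN/m over full span:
  y_1 = -wx(L³-2Lx²+x³)/(24EI) = -14·4·(10³-2·10·4²+4³)/(24·100000) = -217/12500 m
Load 2 — point force P=19 kN at a=20/3 m (b=L-a=10/3):
  y_2 = -Pbx(L²-b²-x²)/(6LEI)  [x≤a] = -19·(10/3)·4·(10²-(10/3)²-4²)/(6·10·100000) = -779/253125 m
Load 3 — triangular load w₀=-17 kN/m (0→w₀ over full span):
  y_3 = -w₀x(7L⁴-10L²x²+3x⁴)/(360LEI) = -(-17)·4·(7·10⁴-10·10²·4²+3·4⁴)/(360·10·100000) = 19397/1875000 m
Superposition: y = Σ y_i = -510931/50625000 m ≈ -0.010092 m

y(4) = -510931/50625000 m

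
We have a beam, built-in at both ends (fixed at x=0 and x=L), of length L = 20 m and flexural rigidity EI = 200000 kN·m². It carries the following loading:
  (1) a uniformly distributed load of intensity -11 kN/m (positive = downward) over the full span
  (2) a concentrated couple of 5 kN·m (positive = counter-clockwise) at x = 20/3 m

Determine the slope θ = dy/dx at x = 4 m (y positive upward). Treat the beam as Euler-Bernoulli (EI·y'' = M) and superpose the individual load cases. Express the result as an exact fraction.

θ(4) = 53/15000 rad

Load 1 — uniform load w=-11 kN/m over full span:
  θ_1 = -wx(L-x)(L-2x)/(12EI) = -(-11)·4·(20-4)·(20-2·4)/(12·200000) = 11/3125 rad
Load 2 — applied couple M₀=5 kN·m at a=20/3 m (b=L-a=40/3):
  θ_2 = (R_Ax²/2 - M_Ax)/EI  [x≤a] with R_A=1/3, M_A=0 = ((1/3)·4²/2 - 0·4)/200000 = 1/75000 rad
Superposition: θ = Σ θ_i = 53/15000 rad ≈ 0.003533 rad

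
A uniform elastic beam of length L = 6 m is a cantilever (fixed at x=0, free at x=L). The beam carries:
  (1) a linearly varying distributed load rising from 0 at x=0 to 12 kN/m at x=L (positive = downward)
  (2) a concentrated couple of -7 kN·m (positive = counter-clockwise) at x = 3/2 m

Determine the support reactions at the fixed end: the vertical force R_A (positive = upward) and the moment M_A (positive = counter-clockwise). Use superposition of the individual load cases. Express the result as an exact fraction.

Load 1 — triangular load w₀=12 kN/m (0→w₀ over full span):
  R_A = w₀L/2 = 12·6/2 = 36 kN
  M_A = w₀L²/3 = 12·6²/3 = 144 kN·m
Load 2 — applied couple M₀=-7 kN·m at a=3/2 m (b=L-a=9/2):
  R_A = 0 kN
  M_A = -M₀ = -(-7) = 7 kN·m
Superposition: R_A = 36 kN, M_A = 151 kN·m

R_A = 36 kN, M_A = 151 kN·m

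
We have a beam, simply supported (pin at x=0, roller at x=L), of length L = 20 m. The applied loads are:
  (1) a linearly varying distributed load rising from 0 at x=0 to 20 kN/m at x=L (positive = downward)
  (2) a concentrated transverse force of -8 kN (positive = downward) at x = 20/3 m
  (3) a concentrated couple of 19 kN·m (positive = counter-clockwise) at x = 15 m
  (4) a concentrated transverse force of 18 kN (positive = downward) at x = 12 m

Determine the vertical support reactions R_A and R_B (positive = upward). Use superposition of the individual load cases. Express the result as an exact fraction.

R_A = 4169/60 kN, R_B = 8431/60 kN

Load 1 — triangular load w₀=20 kN/m (0→w₀ over full span):
  R_A = w₀L/6 = 20·20/6 = 200/3 kN
  R_B = w₀L/3 = 20·20/3 = 400/3 kN
Load 2 — point force P=-8 kN at a=20/3 m (b=L-a=40/3):
  R_A = Pb/L = (-8)·(40/3)/20 = -16/3 kN
  R_B = Pa/L = (-8)·(20/3)/20 = -8/3 kN
Load 3 — applied couple M₀=19 kN·m at a=15 m (b=L-a=5):
  R_A = M₀/L = 19/20 kN
  R_B = -M₀/L = -19/20 kN
Load 4 — point force P=18 kN at a=12 m (b=L-a=8):
  R_A = Pb/L = 18·8/20 = 36/5 kN
  R_B = Pa/L = 18·12/20 = 54/5 kN
Superposition: R_A = 4169/60 kN, R_B = 8431/60 kN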